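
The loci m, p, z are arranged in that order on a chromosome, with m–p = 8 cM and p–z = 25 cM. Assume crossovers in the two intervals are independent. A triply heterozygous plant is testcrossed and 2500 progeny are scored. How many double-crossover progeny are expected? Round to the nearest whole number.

50

Map distances give recombination frequencies of 0.080 and 0.250 for the two intervals.
With no interference, expected double-crossover frequency = 0.080 × 0.250 = 0.02000.
Expected number = 0.02000 × 2500 = 50.00 ≈ 50.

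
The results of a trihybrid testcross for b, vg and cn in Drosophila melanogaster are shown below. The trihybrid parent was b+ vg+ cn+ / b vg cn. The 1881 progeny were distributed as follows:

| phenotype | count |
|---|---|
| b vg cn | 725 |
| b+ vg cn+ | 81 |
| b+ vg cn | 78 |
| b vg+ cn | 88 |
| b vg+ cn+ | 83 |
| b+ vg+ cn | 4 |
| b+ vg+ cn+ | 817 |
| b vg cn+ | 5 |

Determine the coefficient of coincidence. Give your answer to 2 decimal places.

The two rarest classes, b+ vg+ cn and b vg cn+, are the double crossovers. Comparing them with the parentals, only the cn allele has switched, so cn is the middle locus and the order is vg – cn – b.
vg–cn: (169 + 9)/1881 = 0.0946; cn–b: (161 + 9)/1881 = 0.0904.
Expected DCO frequency = 0.0946 × 0.0904 ≈ 0.00855; observed = 9/1881 ≈ 0.00478.
Coefficient of coincidence = 0.00478/0.00855 ≈ 0.56.

0.56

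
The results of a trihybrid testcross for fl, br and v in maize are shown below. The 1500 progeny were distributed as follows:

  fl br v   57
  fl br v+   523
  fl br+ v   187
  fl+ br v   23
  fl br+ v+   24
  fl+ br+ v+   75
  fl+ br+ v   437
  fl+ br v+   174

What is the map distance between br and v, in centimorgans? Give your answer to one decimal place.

11.9 centimorgans

The two most frequent reciprocal classes, fl+ br+ v and fl br v+, are the parental types, so the F1 was fl+ br+ v / fl br v+.
The two rarest classes, fl+ br v and fl br+ v+, are the double crossovers. Comparing them with the parentals, only the br allele has switched, so br is the middle locus and the order is fl – br – v.
Crossovers in the br–v interval produce the single-crossover classes fl+ br+ v+ and fl br v (75 + 57 = 132) plus the double crossovers (47).
RF(br–v) = (132 + 47) / 1500 = 179/1500 = 0.1193 → 11.9 centimorgans.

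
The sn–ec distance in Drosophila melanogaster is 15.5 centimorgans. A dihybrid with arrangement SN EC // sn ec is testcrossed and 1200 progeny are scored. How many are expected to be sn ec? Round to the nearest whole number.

507

A map distance of 15.5 centimorgans corresponds to a recombination frequency of 0.155.
The F1 is SN EC / sn ec, so sn ec is a parental gamete class with expected frequency (1 − r)/2 = 0.845/2 = 0.4225.
Expected number = 0.4225 × 1200 = 507.00 ≈ 507.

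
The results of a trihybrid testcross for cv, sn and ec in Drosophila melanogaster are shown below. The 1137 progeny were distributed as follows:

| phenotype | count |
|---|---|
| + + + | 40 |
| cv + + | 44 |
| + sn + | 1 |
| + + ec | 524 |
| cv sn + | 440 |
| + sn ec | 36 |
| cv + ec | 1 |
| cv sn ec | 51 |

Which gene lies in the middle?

The two most frequent reciprocal classes, + + ec and cv sn +, are the parental types, so the F1 was + + ec / cv sn +.
The two rarest classes, cv + ec and + sn +, are the double crossovers. Comparing them with the parentals, only the cv allele has switched, so cv is the middle locus and the order is ec – cv – sn.

cv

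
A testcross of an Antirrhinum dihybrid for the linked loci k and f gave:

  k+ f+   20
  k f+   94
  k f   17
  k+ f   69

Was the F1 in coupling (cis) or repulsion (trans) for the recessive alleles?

trans

The two most frequent classes are k+ f (69) and k f+ (94); these are the parental (non-recombinant) types.
So the F1 carried k+ f on one chromosome and k f+ on the other — the recessive alleles are on opposite chromosomes (trans / repulsion).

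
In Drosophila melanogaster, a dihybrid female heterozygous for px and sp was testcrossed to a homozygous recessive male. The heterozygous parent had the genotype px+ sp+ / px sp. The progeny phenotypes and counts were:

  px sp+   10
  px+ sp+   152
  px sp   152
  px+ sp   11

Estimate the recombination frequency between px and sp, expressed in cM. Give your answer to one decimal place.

The recombinant classes are px+ sp and px sp+: 11 + 10 = 21.
Recombination frequency = 21/325 = 0.0646 ≈ 6.5%, i.e. 6.5 cM.

6.5 cM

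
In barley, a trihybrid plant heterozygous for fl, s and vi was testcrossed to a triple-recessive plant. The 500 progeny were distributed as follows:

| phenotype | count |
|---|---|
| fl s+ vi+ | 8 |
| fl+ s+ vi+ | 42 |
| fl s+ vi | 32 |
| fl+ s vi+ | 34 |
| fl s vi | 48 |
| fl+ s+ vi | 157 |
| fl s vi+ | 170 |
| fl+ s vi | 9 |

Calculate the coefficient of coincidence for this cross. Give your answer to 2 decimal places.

The two most frequent reciprocal classes, fl s vi+ and fl+ s+ vi, are the parental types, so the F1 was fl s vi+ / fl+ s+ vi.
The two rarest classes, fl s+ vi+ and fl+ s vi, are the double crossovers. Comparing them with the parentals, only the s allele has switched, so s is the middle locus and the order is fl – s – vi.
fl–s: (66 + 17)/500 = 0.1660; s–vi: (90 + 17)/500 = 0.2140.
Expected DCO frequency = 0.1660 × 0.2140 ≈ 0.03552; observed = 17/500 ≈ 0.03400.
Coefficient of coincidence = 0.03400/0.03552 ≈ 0.96.

0.96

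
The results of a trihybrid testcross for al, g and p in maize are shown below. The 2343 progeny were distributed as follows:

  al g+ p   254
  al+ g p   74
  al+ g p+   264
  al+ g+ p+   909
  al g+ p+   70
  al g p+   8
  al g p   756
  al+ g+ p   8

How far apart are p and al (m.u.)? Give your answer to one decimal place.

The two most frequent reciprocal classes, al g p and al+ g+ p+, are the parental types, so the F1 was al g p / al+ g+ p+.
The two rarest classes, al g p+ and al+ g+ p, are the double crossovers. Comparing them with the parentals, only the p allele has switched, so p is the middle locus and the order is al – p – g.
Crossovers in the al–p interval produce the single-crossover classes al+ g p and al g+ p+ (74 + 70 = 144) plus the double crossovers (16).
RF(al–p) = (144 + 16) / 2343 = 160/2343 = 0.0683 → 6.8 m.u.

6.8 m.u.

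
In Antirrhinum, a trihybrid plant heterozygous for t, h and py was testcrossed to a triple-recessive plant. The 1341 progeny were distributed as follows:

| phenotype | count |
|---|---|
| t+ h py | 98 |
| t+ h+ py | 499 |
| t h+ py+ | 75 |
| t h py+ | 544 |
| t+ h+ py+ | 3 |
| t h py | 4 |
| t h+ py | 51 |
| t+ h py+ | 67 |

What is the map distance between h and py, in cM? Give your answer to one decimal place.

13.4 cM

The two most frequent reciprocal classes, t h py+ and t+ h+ py, are the parental types, so the F1 was t h py+ / t+ h+ py.
The two rarest classes, t h py and t+ h+ py+, are the double crossovers. Comparing them with the parentals, only the py allele has switched, so py is the middle locus and the order is h – py – t.
Crossovers in the h–py interval produce the single-crossover classes t h+ py+ and t+ h py (75 + 98 = 173) plus the double crossovers (7).
RF(h–py) = (173 + 7) / 1341 = 180/1341 = 0.1342 → 13.4 cM.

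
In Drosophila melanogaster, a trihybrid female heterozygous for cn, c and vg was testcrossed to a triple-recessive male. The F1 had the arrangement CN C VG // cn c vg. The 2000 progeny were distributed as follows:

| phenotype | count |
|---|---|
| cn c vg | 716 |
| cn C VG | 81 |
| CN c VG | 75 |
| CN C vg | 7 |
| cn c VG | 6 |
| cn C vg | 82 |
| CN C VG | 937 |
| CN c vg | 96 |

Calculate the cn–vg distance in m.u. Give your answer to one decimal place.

9.5 m.u.

The two rarest classes, CN C vg and cn c VG, are the double crossovers. Comparing them with the parentals, only the vg allele has switched, so vg is the middle locus and the order is cn – vg – c.
Crossovers in the cn–vg interval produce the single-crossover classes cn C VG and CN c vg (81 + 96 = 177) plus the double crossovers (13).
RF(cn–vg) = (177 + 13) / 2000 = 190/2000 = 0.0950 → 9.5 m.u.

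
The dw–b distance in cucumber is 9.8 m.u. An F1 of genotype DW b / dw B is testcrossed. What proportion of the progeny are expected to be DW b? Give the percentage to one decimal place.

A map distance of 9.8 m.u. corresponds to a recombination frequency of 0.098.
The F1 is DW b / dw B, so DW b is a parental gamete class with expected frequency (1 − r)/2 = 0.902/2 = 0.4510.
That is 0.4510 = 45.1% of the progeny.

45.1%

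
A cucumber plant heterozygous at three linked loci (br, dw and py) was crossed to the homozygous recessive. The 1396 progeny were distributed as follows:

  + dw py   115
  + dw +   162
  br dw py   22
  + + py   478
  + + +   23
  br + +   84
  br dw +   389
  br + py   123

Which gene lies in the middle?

The two most frequent reciprocal classes, br dw + and + + py, are the parental types, so the F1 was br dw + / + + py.
The two rarest classes, br dw py and + + +, are the double crossovers. Comparing them with the parentals, only the py allele has switched, so py is the middle locus and the order is br – py – dw.

py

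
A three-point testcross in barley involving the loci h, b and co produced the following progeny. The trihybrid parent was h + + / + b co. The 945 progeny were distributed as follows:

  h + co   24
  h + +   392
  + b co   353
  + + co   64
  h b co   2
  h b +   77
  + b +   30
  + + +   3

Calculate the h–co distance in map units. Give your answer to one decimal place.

6.2 map units

The two rarest classes, + + + and h b co, are the double crossovers. Comparing them with the parentals, only the h allele has switched, so h is the middle locus and the order is b – h – co.
Crossovers in the h–co interval produce the single-crossover classes h + co and + b + (24 + 30 = 54) plus the double crossovers (5).
RF(h–co) = (54 + 5) / 945 = 59/945 = 0.0624 → 6.2 map units.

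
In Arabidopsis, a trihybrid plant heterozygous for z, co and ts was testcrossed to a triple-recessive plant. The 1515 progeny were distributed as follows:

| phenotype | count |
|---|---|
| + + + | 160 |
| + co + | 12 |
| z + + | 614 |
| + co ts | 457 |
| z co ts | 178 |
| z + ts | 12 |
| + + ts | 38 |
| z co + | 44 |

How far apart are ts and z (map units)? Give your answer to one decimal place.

23.9 map units

The two most frequent reciprocal classes, + co ts and z + +, are the parental types, so the F1 was + co ts / z + +.
The two rarest classes, + co + and z + ts, are the double crossovers. Comparing them with the parentals, only the ts allele has switched, so ts is the middle locus and the order is co – ts – z.
Crossovers in the ts–z interval produce the single-crossover classes z co ts and + + + (178 + 160 = 338) plus the double crossovers (24).
RF(ts–z) = (338 + 24) / 1515 = 362/1515 = 0.2389 → 23.9 map units.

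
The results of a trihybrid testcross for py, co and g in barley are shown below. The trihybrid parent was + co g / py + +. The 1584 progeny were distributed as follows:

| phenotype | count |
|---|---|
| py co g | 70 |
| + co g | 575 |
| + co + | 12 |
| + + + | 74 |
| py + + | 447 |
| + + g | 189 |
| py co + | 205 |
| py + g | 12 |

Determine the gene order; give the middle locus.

The two rarest classes, + co + and py + g, are the double crossovers. Comparing them with the parentals, only the g allele has switched, so g is the middle locus and the order is py – g – co.

g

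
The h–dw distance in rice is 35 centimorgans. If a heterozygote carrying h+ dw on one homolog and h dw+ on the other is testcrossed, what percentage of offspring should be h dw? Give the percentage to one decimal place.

A map distance of 35 centimorgans corresponds to a recombination frequency of 0.350.
The F1 is h+ dw / h dw+, so h dw is a recombinant gamete class with expected frequency r/2 = 0.350/2 = 0.1750.
That is 0.1750 = 17.5% of the progeny.

17.5%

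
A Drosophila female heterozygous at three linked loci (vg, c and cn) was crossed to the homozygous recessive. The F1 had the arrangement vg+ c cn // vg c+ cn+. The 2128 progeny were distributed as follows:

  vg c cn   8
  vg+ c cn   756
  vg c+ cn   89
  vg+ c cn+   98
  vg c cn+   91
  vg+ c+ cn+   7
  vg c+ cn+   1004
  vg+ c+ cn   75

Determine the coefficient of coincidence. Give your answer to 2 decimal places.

0.87

The two rarest classes, vg c cn and vg+ c+ cn+, are the double crossovers. Comparing them with the parentals, only the vg allele has switched, so vg is the middle locus and the order is cn – vg – c.
cn–vg: (187 + 15)/2128 = 0.0949; vg–c: (166 + 15)/2128 = 0.0851.
Expected DCO frequency = 0.0949 × 0.0851 ≈ 0.00808; observed = 15/2128 ≈ 0.00705.
Coefficient of coincidence = 0.00705/0.00808 ≈ 0.87.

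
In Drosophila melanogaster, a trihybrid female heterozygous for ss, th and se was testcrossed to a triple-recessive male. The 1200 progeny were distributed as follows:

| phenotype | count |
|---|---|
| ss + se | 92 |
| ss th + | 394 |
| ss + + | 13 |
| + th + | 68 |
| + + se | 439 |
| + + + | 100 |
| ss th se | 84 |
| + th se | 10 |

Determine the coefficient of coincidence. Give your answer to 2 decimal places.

The two most frequent reciprocal classes, ss th + and + + se, are the parental types, so the F1 was ss th + / + + se.
The two rarest classes, ss + + and + th se, are the double crossovers. Comparing them with the parentals, only the th allele has switched, so th is the middle locus and the order is se – th – ss.
se–th: (184 + 23)/1200 = 0.1725; th–ss: (160 + 23)/1200 = 0.1525.
Expected DCO frequency = 0.1725 × 0.1525 ≈ 0.02631; observed = 23/1200 ≈ 0.01917.
Coefficient of coincidence = 0.01917/0.02631 ≈ 0.73.

0.73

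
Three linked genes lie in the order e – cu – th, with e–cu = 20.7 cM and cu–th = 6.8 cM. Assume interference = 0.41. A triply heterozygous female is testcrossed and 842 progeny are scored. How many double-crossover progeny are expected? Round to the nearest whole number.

Map distances give recombination frequencies of 0.207 and 0.068 for the two intervals.
With interference 0.41 (so coincidence = 0.59), expected double-crossover frequency = 0.207 × 0.068 × 0.59 = 0.00830.
Expected number = 0.00830 × 842 = 6.99 ≈ 7.

7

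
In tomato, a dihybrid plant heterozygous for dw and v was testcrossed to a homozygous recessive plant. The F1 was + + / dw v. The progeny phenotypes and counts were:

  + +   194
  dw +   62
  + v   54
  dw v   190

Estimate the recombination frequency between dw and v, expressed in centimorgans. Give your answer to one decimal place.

The recombinant classes are + v and dw +: 54 + 62 = 116.
Recombination frequency = 116/500 = 0.2320 ≈ 23.2%, i.e. 23.2 centimorgans.

23.2 centimorgans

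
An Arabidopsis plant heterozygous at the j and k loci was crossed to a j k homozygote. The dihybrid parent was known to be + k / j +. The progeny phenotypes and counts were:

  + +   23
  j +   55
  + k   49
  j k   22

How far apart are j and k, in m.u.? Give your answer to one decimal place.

The recombinant classes are + + and j k: 23 + 22 = 45.
Recombination frequency = 45/149 = 0.3020 ≈ 30.2%, i.e. 30.2 m.u.

30.2 m.u.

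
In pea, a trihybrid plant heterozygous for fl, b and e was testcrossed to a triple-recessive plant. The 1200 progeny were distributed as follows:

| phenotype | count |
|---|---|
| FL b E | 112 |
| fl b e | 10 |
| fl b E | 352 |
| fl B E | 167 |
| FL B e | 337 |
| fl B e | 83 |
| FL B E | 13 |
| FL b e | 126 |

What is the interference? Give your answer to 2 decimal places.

The two most frequent reciprocal classes, fl b E and FL B e, are the parental types, so the F1 was fl b E / FL B e.
The two rarest classes, fl b e and FL B E, are the double crossovers. Comparing them with the parentals, only the e allele has switched, so e is the middle locus and the order is fl – e – b.
fl–e: (195 + 23)/1200 = 0.1817; e–b: (293 + 23)/1200 = 0.2633.
Expected DCO frequency = 0.1817 × 0.2633 ≈ 0.04784; observed = 23/1200 ≈ 0.01917.
Coefficient of coincidence = 0.01917/0.04784 ≈ 0.40; interference = 1 − 0.40 = 0.60.

0.60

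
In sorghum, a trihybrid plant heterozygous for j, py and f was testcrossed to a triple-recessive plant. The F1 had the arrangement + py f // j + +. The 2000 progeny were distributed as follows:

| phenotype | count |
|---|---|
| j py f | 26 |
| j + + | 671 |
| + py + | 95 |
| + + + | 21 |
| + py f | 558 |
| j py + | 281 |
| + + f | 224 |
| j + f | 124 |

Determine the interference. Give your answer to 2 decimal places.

0.36

The two rarest classes, j py f and + + +, are the double crossovers. Comparing them with the parentals, only the j allele has switched, so j is the middle locus and the order is py – j – f.
py–j: (505 + 47)/2000 = 0.2760; j–f: (219 + 47)/2000 = 0.1330.
Expected DCO frequency = 0.2760 × 0.1330 ≈ 0.03671; observed = 47/2000 ≈ 0.02350.
Coefficient of coincidence = 0.02350/0.03671 ≈ 0.64; interference = 1 − 0.64 = 0.36.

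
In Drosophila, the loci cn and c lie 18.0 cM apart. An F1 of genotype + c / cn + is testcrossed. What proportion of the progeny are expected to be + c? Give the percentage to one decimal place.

41.0%

A map distance of 18.0 cM corresponds to a recombination frequency of 0.180.
The F1 is + c / cn +, so + c is a parental gamete class with expected frequency (1 − r)/2 = 0.820/2 = 0.4100.
That is 0.4100 = 41.0% of the progeny.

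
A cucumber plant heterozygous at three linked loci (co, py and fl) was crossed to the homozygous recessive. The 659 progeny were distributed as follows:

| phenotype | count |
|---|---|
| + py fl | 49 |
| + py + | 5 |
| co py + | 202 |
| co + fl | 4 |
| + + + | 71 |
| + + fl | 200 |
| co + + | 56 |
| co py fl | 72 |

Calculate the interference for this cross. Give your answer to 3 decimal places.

The two most frequent reciprocal classes, + + fl and co py +, are the parental types, so the F1 was + + fl / co py +.
The two rarest classes, co + fl and + py +, are the double crossovers. Comparing them with the parentals, only the co allele has switched, so co is the middle locus and the order is fl – co – py.
fl–co: (143 + 9)/659 = 0.2307; co–py: (105 + 9)/659 = 0.1730.
Expected DCO frequency = 0.2307 × 0.1730 ≈ 0.03991; observed = 9/659 ≈ 0.01366.
Coefficient of coincidence = 0.01366/0.03991 ≈ 0.342; interference = 1 − 0.342 = 0.658.

0.658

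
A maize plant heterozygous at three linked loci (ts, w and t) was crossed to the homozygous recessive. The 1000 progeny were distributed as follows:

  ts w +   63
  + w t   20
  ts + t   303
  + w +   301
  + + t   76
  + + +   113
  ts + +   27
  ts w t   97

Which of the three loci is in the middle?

The two most frequent reciprocal classes, + w + and ts + t, are the parental types, so the F1 was + w + / ts + t.
The two rarest classes, + w t and ts + +, are the double crossovers. Comparing them with the parentals, only the t allele has switched, so t is the middle locus and the order is w – t – ts.

t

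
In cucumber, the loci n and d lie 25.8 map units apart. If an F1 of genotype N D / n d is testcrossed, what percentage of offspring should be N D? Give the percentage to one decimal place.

37.1%

A map distance of 25.8 map units corresponds to a recombination frequency of 0.258.
The F1 is N D / n d, so N D is a parental gamete class with expected frequency (1 − r)/2 = 0.742/2 = 0.3710.
That is 0.3710 = 37.1% of the progeny.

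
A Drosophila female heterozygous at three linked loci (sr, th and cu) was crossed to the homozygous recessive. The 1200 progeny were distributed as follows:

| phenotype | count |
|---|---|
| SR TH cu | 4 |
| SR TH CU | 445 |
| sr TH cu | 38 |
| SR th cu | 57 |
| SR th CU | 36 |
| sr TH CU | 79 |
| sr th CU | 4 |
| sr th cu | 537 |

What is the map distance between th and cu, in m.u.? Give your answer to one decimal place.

The two most frequent reciprocal classes, SR TH CU and sr th cu, are the parental types, so the F1 was SR TH CU / sr th cu.
The two rarest classes, SR TH cu and sr th CU, are the double crossovers. Comparing them with the parentals, only the cu allele has switched, so cu is the middle locus and the order is sr – cu – th.
Crossovers in the cu–th interval produce the single-crossover classes SR th CU and sr TH cu (36 + 38 = 74) plus the double crossovers (8).
RF(cu–th) = (74 + 8) / 1200 = 82/1200 = 0.0683 → 6.8 m.u.

6.8 m.u.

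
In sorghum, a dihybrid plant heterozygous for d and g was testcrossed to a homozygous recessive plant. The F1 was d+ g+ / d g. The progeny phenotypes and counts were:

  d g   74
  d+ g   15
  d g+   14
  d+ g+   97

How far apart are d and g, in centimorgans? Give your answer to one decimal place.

The recombinant classes are d+ g and d g+: 15 + 14 = 29.
Recombination frequency = 29/200 = 0.1450 ≈ 14.5%, i.e. 14.5 centimorgans.

14.5 centimorgans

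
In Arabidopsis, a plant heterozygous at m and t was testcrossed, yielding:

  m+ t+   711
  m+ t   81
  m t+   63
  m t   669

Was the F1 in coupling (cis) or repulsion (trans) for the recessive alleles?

cis

The two most frequent classes are m+ t+ (711) and m t (669); these are the parental (non-recombinant) types.
So the F1 carried m+ t+ on one chromosome and m t on the other — the recessive alleles are on the same chromosome (cis / coupling).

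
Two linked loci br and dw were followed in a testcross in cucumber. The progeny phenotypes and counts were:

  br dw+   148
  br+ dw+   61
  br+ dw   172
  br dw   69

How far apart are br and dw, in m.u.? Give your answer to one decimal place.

28.9 m.u.

The two most frequent classes, br+ dw (172) and br dw+ (148), are the parental types, so the F1 was br+ dw / br dw+.
The recombinant classes are br+ dw+ and br dw: 61 + 69 = 130.
Recombination frequency = 130/450 = 0.2889 ≈ 28.9%, i.e. 28.9 m.u.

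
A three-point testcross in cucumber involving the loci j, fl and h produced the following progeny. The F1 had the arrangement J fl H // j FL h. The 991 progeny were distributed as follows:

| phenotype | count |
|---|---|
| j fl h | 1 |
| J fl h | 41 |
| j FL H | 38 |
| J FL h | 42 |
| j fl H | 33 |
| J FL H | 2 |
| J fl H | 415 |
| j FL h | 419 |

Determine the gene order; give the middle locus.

The two rarest classes, J FL H and j fl h, are the double crossovers. Comparing them with the parentals, only the fl allele has switched, so fl is the middle locus and the order is h – fl – j.

fl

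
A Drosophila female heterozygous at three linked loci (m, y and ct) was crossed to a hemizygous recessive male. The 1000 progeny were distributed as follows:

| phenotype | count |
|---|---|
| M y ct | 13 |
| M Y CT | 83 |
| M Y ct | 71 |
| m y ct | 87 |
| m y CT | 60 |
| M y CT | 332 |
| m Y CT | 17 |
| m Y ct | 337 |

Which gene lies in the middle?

The two most frequent reciprocal classes, m Y ct and M y CT, are the parental types, so the F1 was m Y ct / M y CT.
The two rarest classes, m Y CT and M y ct, are the double crossovers. Comparing them with the parentals, only the ct allele has switched, so ct is the middle locus and the order is m – ct – y.

ct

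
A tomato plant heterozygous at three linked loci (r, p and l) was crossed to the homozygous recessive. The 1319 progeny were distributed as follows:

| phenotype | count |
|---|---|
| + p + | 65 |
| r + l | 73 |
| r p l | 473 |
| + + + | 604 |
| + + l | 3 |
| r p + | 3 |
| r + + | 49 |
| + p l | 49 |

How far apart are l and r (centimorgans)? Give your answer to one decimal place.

7.9 centimorgans

The two most frequent reciprocal classes, r p l and + + +, are the parental types, so the F1 was r p l / + + +.
The two rarest classes, r p + and + + l, are the double crossovers. Comparing them with the parentals, only the l allele has switched, so l is the middle locus and the order is r – l – p.
Crossovers in the r–l interval produce the single-crossover classes + p l and r + + (49 + 49 = 98) plus the double crossovers (6).
RF(r–l) = (98 + 6) / 1319 = 104/1319 = 0.0788 → 7.9 centimorgans.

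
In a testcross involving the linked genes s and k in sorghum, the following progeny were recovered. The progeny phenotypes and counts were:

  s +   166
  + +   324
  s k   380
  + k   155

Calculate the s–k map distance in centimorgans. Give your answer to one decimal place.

The two most frequent classes, + + (324) and s k (380), are the parental types, so the F1 was + + / s k.
The recombinant classes are + k and s +: 155 + 166 = 321.
Recombination frequency = 321/1025 = 0.3132 ≈ 31.3%, i.e. 31.3 centimorgans.

31.3 centimorgans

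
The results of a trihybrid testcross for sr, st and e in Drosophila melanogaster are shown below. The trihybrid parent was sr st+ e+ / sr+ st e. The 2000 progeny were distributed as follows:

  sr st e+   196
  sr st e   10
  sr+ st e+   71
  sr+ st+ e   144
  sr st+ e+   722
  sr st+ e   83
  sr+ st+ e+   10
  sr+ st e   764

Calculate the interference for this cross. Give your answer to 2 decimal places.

0.36

The two rarest classes, sr+ st+ e+ and sr st e, are the double crossovers. Comparing them with the parentals, only the sr allele has switched, so sr is the middle locus and the order is st – sr – e.
st–sr: (340 + 20)/2000 = 0.1800; sr–e: (154 + 20)/2000 = 0.0870.
Expected DCO frequency = 0.1800 × 0.0870 ≈ 0.01566; observed = 20/2000 ≈ 0.01000.
Coefficient of coincidence = 0.01000/0.01566 ≈ 0.64; interference = 1 − 0.64 = 0.36.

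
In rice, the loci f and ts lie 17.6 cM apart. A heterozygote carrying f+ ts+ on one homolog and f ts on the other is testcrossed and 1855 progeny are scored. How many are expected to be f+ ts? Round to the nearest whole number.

A map distance of 17.6 cM corresponds to a recombination frequency of 0.176.
The F1 is f+ ts+ / f ts, so f+ ts is a recombinant gamete class with expected frequency r/2 = 0.176/2 = 0.0880.
Expected number = 0.0880 × 1855 = 163.24 ≈ 163.

163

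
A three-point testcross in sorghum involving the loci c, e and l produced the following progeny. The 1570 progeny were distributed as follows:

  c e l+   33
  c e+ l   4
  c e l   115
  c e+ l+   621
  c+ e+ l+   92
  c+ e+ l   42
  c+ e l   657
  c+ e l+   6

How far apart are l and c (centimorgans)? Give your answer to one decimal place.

13.8 centimorgans

The two most frequent reciprocal classes, c+ e l and c e+ l+, are the parental types, so the F1 was c+ e l / c e+ l+.
The two rarest classes, c+ e l+ and c e+ l, are the double crossovers. Comparing them with the parentals, only the l allele has switched, so l is the middle locus and the order is c – l – e.
Crossovers in the c–l interval produce the single-crossover classes c e l and c+ e+ l+ (115 + 92 = 207) plus the double crossovers (10).
RF(c–l) = (207 + 10) / 1570 = 217/1570 = 0.1382 → 13.8 centimorgans.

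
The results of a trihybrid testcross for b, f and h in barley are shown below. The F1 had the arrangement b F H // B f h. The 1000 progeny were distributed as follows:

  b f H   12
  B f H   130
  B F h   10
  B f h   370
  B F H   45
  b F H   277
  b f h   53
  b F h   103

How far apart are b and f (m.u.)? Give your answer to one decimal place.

12.0 m.u.

The two rarest classes, b f H and B F h, are the double crossovers. Comparing them with the parentals, only the f allele has switched, so f is the middle locus and the order is h – f – b.
Crossovers in the f–b interval produce the single-crossover classes B F H and b f h (45 + 53 = 98) plus the double crossovers (22).
RF(f–b) = (98 + 22) / 1000 = 120/1000 = 0.1200 → 12.0 m.u.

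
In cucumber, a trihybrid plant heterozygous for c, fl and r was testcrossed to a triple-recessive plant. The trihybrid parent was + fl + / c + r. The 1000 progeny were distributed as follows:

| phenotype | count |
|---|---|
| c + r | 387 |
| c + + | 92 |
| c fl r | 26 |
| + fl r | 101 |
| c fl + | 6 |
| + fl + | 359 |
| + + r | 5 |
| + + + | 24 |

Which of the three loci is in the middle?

The two rarest classes, c fl + and + + r, are the double crossovers. Comparing them with the parentals, only the c allele has switched, so c is the middle locus and the order is r – c – fl.

c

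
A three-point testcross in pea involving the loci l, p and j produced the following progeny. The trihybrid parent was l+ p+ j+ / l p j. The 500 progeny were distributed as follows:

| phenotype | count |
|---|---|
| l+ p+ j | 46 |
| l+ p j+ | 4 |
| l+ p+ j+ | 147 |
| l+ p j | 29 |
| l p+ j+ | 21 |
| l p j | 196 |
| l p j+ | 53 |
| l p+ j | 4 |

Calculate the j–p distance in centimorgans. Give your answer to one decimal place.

The two rarest classes, l+ p j+ and l p+ j, are the double crossovers. Comparing them with the parentals, only the p allele has switched, so p is the middle locus and the order is j – p – l.
Crossovers in the j–p interval produce the single-crossover classes l+ p+ j and l p j+ (46 + 53 = 99) plus the double crossovers (8).
RF(j–p) = (99 + 8) / 500 = 107/500 = 0.2140 → 21.4 centimorgans.

21.4 centimorgans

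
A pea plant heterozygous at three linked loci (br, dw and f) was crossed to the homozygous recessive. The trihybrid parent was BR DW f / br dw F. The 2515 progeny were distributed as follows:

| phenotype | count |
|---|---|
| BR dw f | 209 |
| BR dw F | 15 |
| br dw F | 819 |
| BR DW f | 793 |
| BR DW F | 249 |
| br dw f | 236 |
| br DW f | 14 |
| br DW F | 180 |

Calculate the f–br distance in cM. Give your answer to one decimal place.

20.4 cM

The two rarest classes, br DW f and BR dw F, are the double crossovers. Comparing them with the parentals, only the br allele has switched, so br is the middle locus and the order is f – br – dw.
Crossovers in the f–br interval produce the single-crossover classes BR DW F and br dw f (249 + 236 = 485) plus the double crossovers (29).
RF(f–br) = (485 + 29) / 2515 = 514/2515 = 0.2044 → 20.4 cM.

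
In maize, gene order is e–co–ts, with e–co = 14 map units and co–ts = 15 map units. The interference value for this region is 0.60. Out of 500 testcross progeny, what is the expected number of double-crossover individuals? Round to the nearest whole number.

Map distances give recombination frequencies of 0.140 and 0.150 for the two intervals.
With interference 0.60 (so coincidence = 0.40), expected double-crossover frequency = 0.140 × 0.150 × 0.40 = 0.00840.
Expected number = 0.00840 × 500 = 4.20 ≈ 4.

4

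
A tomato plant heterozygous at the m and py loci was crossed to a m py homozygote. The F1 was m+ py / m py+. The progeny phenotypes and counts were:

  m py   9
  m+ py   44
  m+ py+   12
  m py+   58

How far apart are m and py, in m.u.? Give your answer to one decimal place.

17.1 m.u.

The recombinant classes are m+ py+ and m py: 12 + 9 = 21.
Recombination frequency = 21/123 = 0.1707 ≈ 17.1%, i.e. 17.1 m.u.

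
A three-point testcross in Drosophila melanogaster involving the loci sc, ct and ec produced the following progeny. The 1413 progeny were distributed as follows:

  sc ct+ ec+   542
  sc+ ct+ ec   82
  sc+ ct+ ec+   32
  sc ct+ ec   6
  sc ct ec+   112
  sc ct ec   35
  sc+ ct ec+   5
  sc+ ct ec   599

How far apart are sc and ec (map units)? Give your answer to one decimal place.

5.5 map units

The two most frequent reciprocal classes, sc ct+ ec+ and sc+ ct ec, are the parental types, so the F1 was sc ct+ ec+ / sc+ ct ec.
The two rarest classes, sc ct+ ec and sc+ ct ec+, are the double crossovers. Comparing them with the parentals, only the ec allele has switched, so ec is the middle locus and the order is sc – ec – ct.
Crossovers in the sc–ec interval produce the single-crossover classes sc+ ct+ ec+ and sc ct ec (32 + 35 = 67) plus the double crossovers (11).
RF(sc–ec) = (67 + 11) / 1413 = 78/1413 = 0.0552 → 5.5 map units.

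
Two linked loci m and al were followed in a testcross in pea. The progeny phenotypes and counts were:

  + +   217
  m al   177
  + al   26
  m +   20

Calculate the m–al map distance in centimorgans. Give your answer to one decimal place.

The two most frequent classes, + + (217) and m al (177), are the parental types, so the F1 was + + / m al.
The recombinant classes are + al and m +: 26 + 20 = 46.
Recombination frequency = 46/440 = 0.1045 ≈ 10.5%, i.e. 10.5 centimorgans.

10.5 centimorgans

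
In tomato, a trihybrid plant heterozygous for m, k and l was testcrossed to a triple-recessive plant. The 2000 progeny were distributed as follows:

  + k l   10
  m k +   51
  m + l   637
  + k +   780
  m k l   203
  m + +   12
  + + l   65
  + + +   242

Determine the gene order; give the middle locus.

l

The two most frequent reciprocal classes, + k + and m + l, are the parental types, so the F1 was + k + / m + l.
The two rarest classes, + k l and m + +, are the double crossovers. Comparing them with the parentals, only the l allele has switched, so l is the middle locus and the order is k – l – m.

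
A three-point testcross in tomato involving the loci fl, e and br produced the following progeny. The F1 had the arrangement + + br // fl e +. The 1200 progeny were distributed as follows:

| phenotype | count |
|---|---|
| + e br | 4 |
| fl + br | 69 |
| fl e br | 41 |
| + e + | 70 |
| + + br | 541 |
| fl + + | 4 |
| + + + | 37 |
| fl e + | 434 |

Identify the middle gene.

e

The two rarest classes, + e br and fl + +, are the double crossovers. Comparing them with the parentals, only the e allele has switched, so e is the middle locus and the order is br – e – fl.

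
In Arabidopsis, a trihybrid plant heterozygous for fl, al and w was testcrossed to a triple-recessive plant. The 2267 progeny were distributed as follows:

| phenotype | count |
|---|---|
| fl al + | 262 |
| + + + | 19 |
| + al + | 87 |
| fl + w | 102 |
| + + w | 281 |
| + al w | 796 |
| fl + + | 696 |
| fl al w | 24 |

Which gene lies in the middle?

fl

The two most frequent reciprocal classes, + al w and fl + +, are the parental types, so the F1 was + al w / fl + +.
The two rarest classes, fl al w and + + +, are the double crossovers. Comparing them with the parentals, only the fl allele has switched, so fl is the middle locus and the order is al – fl – w.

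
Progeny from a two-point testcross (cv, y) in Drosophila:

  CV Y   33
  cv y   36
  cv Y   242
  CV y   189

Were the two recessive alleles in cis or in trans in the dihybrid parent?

The two most frequent classes are CV y (189) and cv Y (242); these are the parental (non-recombinant) types.
So the F1 carried CV y on one chromosome and cv Y on the other — the recessive alleles are on opposite chromosomes (trans / repulsion).

trans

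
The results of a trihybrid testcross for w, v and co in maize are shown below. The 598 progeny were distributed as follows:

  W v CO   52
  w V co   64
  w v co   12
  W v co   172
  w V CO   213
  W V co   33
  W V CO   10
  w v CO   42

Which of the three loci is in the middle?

w

The two most frequent reciprocal classes, w V CO and W v co, are the parental types, so the F1 was w V CO / W v co.
The two rarest classes, W V CO and w v co, are the double crossovers. Comparing them with the parentals, only the w allele has switched, so w is the middle locus and the order is co – w – v.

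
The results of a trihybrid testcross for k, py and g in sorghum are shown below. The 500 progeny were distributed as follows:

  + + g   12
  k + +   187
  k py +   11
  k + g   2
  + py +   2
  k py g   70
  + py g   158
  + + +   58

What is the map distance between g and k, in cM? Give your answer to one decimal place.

The two most frequent reciprocal classes, + py g and k + +, are the parental types, so the F1 was + py g / k + +.
The two rarest classes, + py + and k + g, are the double crossovers. Comparing them with the parentals, only the g allele has switched, so g is the middle locus and the order is k – g – py.
Crossovers in the k–g interval produce the single-crossover classes k py g and + + + (70 + 58 = 128) plus the double crossovers (4).
RF(k–g) = (128 + 4) / 500 = 132/500 = 0.2640 → 26.4 cM.

26.4 cM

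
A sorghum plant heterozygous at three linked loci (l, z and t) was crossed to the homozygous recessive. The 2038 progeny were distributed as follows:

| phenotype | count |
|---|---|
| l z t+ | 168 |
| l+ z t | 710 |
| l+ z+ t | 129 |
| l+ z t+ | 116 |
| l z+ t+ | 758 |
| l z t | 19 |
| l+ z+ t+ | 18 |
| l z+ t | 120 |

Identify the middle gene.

The two most frequent reciprocal classes, l+ z t and l z+ t+, are the parental types, so the F1 was l+ z t / l z+ t+.
The two rarest classes, l z t and l+ z+ t+, are the double crossovers. Comparing them with the parentals, only the l allele has switched, so l is the middle locus and the order is t – l – z.

l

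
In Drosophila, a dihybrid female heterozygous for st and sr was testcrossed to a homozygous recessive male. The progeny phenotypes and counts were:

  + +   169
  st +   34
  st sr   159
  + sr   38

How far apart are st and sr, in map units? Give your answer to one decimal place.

18.0 map units

The two most frequent classes, + + (169) and st sr (159), are the parental types, so the F1 was + + / st sr.
The recombinant classes are + sr and st +: 38 + 34 = 72.
Recombination frequency = 72/400 = 0.1800 ≈ 18.0%, i.e. 18.0 map units.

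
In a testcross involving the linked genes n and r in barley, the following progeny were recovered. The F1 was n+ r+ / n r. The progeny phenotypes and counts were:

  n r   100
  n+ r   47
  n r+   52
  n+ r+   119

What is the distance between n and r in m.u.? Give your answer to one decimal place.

The recombinant classes are n+ r and n r+: 47 + 52 = 99.
Recombination frequency = 99/318 = 0.3113 ≈ 31.1%, i.e. 31.1 m.u.

31.1 m.u.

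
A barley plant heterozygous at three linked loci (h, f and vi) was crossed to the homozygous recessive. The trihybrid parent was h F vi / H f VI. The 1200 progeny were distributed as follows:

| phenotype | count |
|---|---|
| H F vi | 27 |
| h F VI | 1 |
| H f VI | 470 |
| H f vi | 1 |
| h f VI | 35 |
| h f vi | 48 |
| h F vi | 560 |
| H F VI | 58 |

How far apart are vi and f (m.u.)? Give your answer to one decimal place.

9.0 m.u.

The two rarest classes, h F VI and H f vi, are the double crossovers. Comparing them with the parentals, only the vi allele has switched, so vi is the middle locus and the order is h – vi – f.
Crossovers in the vi–f interval produce the single-crossover classes h f vi and H F VI (48 + 58 = 106) plus the double crossovers (2).
RF(vi–f) = (106 + 2) / 1200 = 108/1200 = 0.0900 → 9.0 m.u.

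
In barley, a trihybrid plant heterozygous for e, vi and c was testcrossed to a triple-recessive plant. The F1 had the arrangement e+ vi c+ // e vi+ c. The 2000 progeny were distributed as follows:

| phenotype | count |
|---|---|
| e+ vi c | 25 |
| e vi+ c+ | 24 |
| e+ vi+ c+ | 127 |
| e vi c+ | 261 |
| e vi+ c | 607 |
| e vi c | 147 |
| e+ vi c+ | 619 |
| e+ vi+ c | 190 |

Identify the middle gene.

The two rarest classes, e+ vi c and e vi+ c+, are the double crossovers. Comparing them with the parentals, only the c allele has switched, so c is the middle locus and the order is vi – c – e.

c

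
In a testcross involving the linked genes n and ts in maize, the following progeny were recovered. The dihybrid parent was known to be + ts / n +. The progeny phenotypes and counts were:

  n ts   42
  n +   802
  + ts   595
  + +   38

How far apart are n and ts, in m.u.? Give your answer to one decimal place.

The recombinant classes are + + and n ts: 38 + 42 = 80.
Recombination frequency = 80/1477 = 0.0542 ≈ 5.4%, i.e. 5.4 m.u.

5.4 m.u.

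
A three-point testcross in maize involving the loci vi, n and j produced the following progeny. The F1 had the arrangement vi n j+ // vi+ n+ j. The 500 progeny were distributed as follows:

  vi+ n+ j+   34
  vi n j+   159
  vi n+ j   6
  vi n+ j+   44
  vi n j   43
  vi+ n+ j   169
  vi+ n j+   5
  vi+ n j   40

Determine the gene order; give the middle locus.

The two rarest classes, vi+ n j+ and vi n+ j, are the double crossovers. Comparing them with the parentals, only the vi allele has switched, so vi is the middle locus and the order is n – vi – j.

vi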